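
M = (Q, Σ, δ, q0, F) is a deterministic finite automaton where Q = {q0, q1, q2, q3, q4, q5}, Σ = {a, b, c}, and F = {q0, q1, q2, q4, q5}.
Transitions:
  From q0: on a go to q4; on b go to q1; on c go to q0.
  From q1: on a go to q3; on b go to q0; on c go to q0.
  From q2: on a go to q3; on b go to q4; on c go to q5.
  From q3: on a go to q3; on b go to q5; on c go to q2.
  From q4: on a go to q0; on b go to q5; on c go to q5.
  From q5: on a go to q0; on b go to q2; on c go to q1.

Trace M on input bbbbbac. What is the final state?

q2

q0 --b--> q1
q1 --b--> q0
q0 --b--> q1
q1 --b--> q0
q0 --b--> q1
q1 --a--> q3
q3 --c--> q2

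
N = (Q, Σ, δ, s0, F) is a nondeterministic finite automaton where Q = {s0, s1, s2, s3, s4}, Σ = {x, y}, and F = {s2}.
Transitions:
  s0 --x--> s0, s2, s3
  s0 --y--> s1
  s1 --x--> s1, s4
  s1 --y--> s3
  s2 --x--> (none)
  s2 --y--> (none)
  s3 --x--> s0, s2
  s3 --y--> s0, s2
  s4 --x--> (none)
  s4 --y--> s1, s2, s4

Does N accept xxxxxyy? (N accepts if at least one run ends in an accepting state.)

Start: {s0}
read x: {s0, s2, s3}
read x: {s0, s2, s3}
read x: {s0, s2, s3}
read x: {s0, s2, s3}
read x: {s0, s2, s3}
read y: {s0, s1, s2}
read y: {s1, s3}
Reachable ∩ accepting = {} — empty.

rejected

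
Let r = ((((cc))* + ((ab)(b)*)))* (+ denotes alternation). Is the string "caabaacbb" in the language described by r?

caabaacbb cannot be split into zero or more pieces each matching (((cc))*+((ab)(b)*)).

no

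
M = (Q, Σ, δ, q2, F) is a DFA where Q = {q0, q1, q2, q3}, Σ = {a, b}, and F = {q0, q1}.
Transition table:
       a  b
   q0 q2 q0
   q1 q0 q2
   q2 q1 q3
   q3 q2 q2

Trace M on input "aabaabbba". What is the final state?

q1

q2 --a--> q1
q1 --a--> q0
q0 --b--> q0
q0 --a--> q2
q2 --a--> q1
q1 --b--> q2
q2 --b--> q3
q3 --b--> q2
q2 --a--> q1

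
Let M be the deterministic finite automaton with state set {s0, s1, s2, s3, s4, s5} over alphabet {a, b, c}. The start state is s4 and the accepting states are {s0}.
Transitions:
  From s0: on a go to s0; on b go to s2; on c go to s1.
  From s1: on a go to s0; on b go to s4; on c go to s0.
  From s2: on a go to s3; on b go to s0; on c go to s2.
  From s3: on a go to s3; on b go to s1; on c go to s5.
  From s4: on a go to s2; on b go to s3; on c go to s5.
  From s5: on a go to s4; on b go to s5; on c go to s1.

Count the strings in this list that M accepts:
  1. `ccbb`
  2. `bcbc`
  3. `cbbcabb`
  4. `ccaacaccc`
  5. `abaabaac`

`ccbb`: rejected
`bcbc`: rejected
`cbbcabb`: accepted
`ccaacaccc`: rejected
`abaabaac`: rejected

1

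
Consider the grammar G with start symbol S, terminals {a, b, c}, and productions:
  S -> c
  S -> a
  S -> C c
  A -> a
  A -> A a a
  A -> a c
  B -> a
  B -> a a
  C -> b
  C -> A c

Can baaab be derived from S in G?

no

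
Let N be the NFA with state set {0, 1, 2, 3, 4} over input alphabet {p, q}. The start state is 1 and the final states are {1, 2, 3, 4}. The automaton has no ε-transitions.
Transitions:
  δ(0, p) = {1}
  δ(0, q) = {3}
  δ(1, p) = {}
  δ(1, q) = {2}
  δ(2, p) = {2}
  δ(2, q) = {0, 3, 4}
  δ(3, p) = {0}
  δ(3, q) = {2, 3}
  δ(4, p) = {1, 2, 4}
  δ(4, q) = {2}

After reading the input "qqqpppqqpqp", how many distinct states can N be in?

Start: {1}
read q: {2}
read q: {0, 3, 4}
read q: {2, 3}
read p: {0, 2}
read p: {1, 2}
read p: {2}
read q: {0, 3, 4}
read q: {2, 3}
read p: {0, 2}
read q: {0, 3, 4}
read p: {0, 1, 2, 4}
Final reachable set {0, 1, 2, 4} has 4 states.

4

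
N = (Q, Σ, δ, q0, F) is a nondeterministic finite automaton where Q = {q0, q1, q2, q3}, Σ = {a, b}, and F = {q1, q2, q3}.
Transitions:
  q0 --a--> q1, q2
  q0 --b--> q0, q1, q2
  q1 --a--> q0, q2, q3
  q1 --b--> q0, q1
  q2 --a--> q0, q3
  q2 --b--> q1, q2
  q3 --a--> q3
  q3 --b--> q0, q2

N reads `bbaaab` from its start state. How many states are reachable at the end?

3

Start: {q0}
read b: {q0, q1, q2}
read b: {q0, q1, q2}
read a: {q0, q1, q2, q3}
read a: {q0, q1, q2, q3}
read a: {q0, q1, q2, q3}
read b: {q0, q1, q2}
Final reachable set {q0, q1, q2} has 3 states.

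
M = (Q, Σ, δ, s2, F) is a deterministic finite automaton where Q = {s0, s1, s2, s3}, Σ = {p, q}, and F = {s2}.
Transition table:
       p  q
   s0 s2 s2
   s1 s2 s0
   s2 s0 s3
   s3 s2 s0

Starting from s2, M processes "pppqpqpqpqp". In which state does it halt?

s2 --p--> s0
s0 --p--> s2
s2 --p--> s0
s0 --q--> s2
s2 --p--> s0
s0 --q--> s2
s2 --p--> s0
s0 --q--> s2
s2 --p--> s0
s0 --q--> s2
s2 --p--> s0

s0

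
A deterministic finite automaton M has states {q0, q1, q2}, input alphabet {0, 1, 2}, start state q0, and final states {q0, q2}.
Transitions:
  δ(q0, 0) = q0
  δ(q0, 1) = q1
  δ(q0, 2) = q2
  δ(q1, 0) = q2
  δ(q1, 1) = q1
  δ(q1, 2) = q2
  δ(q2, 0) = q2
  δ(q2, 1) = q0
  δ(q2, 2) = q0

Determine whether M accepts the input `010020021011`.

rejected

q0 --0--> q0
q0 --1--> q1
q1 --0--> q2
q2 --0--> q2
q2 --2--> q0
q0 --0--> q0
q0 --0--> q0
q0 --2--> q2
q2 --1--> q0
q0 --0--> q0
q0 --1--> q1
q1 --1--> q1
End in state q1, which is not an accepting state.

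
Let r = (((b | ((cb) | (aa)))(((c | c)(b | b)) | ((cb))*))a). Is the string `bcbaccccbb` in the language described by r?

no

No split of bcbaccccbb into u·v has ((b|((cb)|(aa)))(((c|c)(b|b))|((cb))*)) matching u and a matching v.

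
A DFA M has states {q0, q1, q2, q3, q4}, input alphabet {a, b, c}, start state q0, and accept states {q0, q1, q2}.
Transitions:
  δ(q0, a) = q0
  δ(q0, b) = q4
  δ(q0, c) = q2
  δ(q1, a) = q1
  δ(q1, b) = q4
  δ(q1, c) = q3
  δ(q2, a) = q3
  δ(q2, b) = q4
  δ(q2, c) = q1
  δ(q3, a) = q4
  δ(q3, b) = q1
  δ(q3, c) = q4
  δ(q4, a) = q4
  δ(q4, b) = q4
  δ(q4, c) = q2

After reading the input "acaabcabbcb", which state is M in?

q4

q0 --a--> q0
q0 --c--> q2
q2 --a--> q3
q3 --a--> q4
q4 --b--> q4
q4 --c--> q2
q2 --a--> q3
q3 --b--> q1
q1 --b--> q4
q4 --c--> q2
q2 --b--> q4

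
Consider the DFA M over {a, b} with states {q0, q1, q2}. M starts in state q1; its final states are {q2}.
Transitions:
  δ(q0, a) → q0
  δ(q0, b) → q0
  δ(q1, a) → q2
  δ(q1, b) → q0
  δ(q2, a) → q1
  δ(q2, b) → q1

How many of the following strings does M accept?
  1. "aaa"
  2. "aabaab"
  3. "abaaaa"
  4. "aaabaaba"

"aaa": accepted
"aabaab": rejected
"abaaaa": rejected
"aaabaaba": rejected

1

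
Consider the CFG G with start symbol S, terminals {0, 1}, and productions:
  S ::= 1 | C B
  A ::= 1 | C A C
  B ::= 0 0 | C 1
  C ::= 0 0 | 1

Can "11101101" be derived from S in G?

no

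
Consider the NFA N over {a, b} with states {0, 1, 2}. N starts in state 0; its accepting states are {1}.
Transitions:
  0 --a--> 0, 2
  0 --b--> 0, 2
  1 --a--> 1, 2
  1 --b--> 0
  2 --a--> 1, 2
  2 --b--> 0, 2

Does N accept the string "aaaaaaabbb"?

rejected

Start: {0}
read a: {0, 2}
read a: {0, 1, 2}
read a: {0, 1, 2}
read a: {0, 1, 2}
read a: {0, 1, 2}
read a: {0, 1, 2}
read a: {0, 1, 2}
read b: {0, 2}
read b: {0, 2}
read b: {0, 2}
Reachable ∩ accepting = {} — empty.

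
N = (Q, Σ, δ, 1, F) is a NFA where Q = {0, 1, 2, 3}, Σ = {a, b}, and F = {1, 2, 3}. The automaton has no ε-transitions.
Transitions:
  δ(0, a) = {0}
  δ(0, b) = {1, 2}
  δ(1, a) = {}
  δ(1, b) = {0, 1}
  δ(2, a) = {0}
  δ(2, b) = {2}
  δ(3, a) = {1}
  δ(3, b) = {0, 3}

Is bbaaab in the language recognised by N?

accepted

Start: {1}
read b: {0, 1}
read b: {0, 1, 2}
read a: {0}
read a: {0}
read a: {0}
read b: {1, 2}
Reachable ∩ accepting = {1, 2} — nonempty.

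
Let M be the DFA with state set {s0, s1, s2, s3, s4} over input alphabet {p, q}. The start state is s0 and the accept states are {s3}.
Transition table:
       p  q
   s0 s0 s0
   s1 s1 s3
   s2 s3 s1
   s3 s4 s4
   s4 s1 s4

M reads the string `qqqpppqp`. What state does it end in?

s0 --q--> s0
s0 --q--> s0
s0 --q--> s0
s0 --p--> s0
s0 --p--> s0
s0 --p--> s0
s0 --q--> s0
s0 --p--> s0

s0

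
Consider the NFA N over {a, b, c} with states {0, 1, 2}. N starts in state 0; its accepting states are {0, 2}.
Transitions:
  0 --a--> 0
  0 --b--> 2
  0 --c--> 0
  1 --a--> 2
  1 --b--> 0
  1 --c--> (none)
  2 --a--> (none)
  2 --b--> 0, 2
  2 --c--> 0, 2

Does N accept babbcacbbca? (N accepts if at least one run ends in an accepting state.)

Start: {0}
read b: {2}
read a: {}
The reachable set is empty and stays empty for the remaining 9 symbols.
Reachable ∩ accepting = {} — empty.

rejected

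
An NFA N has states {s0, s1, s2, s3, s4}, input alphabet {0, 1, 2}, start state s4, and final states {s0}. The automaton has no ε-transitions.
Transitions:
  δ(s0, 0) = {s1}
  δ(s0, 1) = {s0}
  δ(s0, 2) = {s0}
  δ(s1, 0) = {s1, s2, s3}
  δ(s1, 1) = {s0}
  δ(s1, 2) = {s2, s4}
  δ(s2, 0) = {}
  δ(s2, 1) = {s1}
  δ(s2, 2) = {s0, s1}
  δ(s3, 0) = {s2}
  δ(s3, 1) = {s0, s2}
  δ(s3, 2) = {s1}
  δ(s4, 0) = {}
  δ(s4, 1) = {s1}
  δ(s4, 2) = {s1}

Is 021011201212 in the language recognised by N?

Start: {s4}
read 0: {}
The reachable set is empty and stays empty for the remaining 11 symbols.
Reachable ∩ accepting = {} — empty.

rejected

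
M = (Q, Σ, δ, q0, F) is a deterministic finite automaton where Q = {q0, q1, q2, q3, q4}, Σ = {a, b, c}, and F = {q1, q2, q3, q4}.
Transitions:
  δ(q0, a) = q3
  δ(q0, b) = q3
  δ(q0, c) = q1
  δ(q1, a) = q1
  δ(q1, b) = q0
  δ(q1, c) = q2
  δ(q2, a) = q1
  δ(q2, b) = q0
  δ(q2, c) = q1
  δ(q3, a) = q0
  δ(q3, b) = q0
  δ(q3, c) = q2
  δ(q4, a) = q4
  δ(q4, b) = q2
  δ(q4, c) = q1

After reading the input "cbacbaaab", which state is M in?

q0 --c--> q1
q1 --b--> q0
q0 --a--> q3
q3 --c--> q2
q2 --b--> q0
q0 --a--> q3
q3 --a--> q0
q0 --a--> q3
q3 --b--> q0

q0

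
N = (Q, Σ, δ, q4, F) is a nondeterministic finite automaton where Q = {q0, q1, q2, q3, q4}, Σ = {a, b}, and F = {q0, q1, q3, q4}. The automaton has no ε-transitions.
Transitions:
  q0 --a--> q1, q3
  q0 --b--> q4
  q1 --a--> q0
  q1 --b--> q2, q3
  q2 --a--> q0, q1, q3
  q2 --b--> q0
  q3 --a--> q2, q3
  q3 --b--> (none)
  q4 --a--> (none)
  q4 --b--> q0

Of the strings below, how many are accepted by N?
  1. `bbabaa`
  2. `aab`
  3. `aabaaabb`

`bbabaa`: rejected
`aab`: rejected
`aabaaabb`: rejected

0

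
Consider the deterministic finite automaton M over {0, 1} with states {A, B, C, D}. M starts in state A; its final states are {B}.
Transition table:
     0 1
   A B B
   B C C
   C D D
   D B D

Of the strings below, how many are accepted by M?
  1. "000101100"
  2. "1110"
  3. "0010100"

"000101100": rejected
"1110": accepted
"0010100": accepted

2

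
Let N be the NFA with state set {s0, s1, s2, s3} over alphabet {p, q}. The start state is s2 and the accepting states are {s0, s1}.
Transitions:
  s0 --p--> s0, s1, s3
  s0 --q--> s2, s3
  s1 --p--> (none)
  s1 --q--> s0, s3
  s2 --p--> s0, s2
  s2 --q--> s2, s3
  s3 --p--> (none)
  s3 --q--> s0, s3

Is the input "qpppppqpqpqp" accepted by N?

Start: {s2}
read q: {s2, s3}
read p: {s0, s2}
read p: {s0, s1, s2, s3}
read p: {s0, s1, s2, s3}
read p: {s0, s1, s2, s3}
read p: {s0, s1, s2, s3}
read q: {s0, s2, s3}
read p: {s0, s1, s2, s3}
read q: {s0, s2, s3}
read p: {s0, s1, s2, s3}
read q: {s0, s2, s3}
read p: {s0, s1, s2, s3}
Reachable ∩ accepting = {s0, s1} — nonempty.

accepted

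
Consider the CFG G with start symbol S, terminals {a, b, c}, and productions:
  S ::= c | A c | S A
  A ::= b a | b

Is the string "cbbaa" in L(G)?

no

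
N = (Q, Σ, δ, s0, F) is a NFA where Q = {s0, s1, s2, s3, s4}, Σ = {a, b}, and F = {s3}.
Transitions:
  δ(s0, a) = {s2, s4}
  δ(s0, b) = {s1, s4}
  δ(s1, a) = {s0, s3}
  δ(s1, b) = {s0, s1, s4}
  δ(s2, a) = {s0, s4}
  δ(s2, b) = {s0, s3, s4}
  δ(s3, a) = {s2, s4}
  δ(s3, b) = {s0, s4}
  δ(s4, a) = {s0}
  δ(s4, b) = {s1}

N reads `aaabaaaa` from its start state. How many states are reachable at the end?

Start: {s0}
read a: {s2, s4}
read a: {s0, s4}
read a: {s0, s2, s4}
read b: {s0, s1, s3, s4}
read a: {s0, s2, s3, s4}
read a: {s0, s2, s4}
read a: {s0, s2, s4}
read a: {s0, s2, s4}
Final reachable set {s0, s2, s4} has 3 states.

3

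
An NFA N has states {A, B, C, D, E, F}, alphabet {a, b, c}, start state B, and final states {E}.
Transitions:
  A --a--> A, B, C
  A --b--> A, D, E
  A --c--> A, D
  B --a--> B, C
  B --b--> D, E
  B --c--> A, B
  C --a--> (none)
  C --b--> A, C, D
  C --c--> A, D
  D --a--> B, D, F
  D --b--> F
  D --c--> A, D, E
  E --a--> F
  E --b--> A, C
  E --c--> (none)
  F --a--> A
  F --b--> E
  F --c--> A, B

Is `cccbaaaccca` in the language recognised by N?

Start: {B}
read c: {A, B}
read c: {A, B, D}
read c: {A, B, D, E}
read b: {A, C, D, E, F}
read a: {A, B, C, D, F}
read a: {A, B, C, D, F}
read a: {A, B, C, D, F}
read c: {A, B, D, E}
read c: {A, B, D, E}
read c: {A, B, D, E}
read a: {A, B, C, D, F}
Reachable ∩ accepting = {} — empty.

rejected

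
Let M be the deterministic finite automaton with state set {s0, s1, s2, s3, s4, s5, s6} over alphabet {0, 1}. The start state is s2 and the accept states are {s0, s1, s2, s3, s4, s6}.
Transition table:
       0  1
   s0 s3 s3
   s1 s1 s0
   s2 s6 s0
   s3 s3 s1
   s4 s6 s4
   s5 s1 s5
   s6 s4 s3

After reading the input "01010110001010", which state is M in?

s3

s2 --0--> s6
s6 --1--> s3
s3 --0--> s3
s3 --1--> s1
s1 --0--> s1
s1 --1--> s0
s0 --1--> s3
s3 --0--> s3
s3 --0--> s3
s3 --0--> s3
s3 --1--> s1
s1 --0--> s1
s1 --1--> s0
s0 --0--> s3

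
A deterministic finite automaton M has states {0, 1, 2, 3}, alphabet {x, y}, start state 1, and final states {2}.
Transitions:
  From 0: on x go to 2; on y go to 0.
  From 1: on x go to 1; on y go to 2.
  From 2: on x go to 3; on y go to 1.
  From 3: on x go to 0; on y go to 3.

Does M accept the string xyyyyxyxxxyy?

accepted

1 --x--> 1
1 --y--> 2
2 --y--> 1
1 --y--> 2
2 --y--> 1
1 --x--> 1
1 --y--> 2
2 --x--> 3
3 --x--> 0
0 --x--> 2
2 --y--> 1
1 --y--> 2
End in state 2, which is an accepting state.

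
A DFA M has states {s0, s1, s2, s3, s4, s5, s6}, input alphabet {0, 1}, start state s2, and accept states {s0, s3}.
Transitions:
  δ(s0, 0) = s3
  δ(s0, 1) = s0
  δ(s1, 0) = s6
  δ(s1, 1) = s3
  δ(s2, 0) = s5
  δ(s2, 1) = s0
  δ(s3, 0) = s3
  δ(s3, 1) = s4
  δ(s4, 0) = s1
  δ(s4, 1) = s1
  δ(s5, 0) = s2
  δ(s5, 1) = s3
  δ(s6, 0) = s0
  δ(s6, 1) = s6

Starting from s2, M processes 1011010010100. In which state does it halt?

s3

s2 --1--> s0
s0 --0--> s3
s3 --1--> s4
s4 --1--> s1
s1 --0--> s6
s6 --1--> s6
s6 --0--> s0
s0 --0--> s3
s3 --1--> s4
s4 --0--> s1
s1 --1--> s3
s3 --0--> s3
s3 --0--> s3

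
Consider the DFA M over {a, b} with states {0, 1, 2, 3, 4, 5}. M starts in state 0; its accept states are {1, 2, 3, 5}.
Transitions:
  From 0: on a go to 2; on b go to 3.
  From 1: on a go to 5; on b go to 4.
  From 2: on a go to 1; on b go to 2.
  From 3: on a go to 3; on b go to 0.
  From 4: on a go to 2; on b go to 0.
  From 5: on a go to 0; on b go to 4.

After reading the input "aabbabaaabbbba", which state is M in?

0 --a--> 2
2 --a--> 1
1 --b--> 4
4 --b--> 0
0 --a--> 2
2 --b--> 2
2 --a--> 1
1 --a--> 5
5 --a--> 0
0 --b--> 3
3 --b--> 0
0 --b--> 3
3 --b--> 0
0 --a--> 2

2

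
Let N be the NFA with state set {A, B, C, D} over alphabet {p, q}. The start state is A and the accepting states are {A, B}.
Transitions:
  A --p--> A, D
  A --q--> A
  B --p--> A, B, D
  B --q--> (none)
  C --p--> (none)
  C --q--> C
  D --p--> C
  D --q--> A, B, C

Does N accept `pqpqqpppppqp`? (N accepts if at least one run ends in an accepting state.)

Start: {A}
read p: {A, D}
read q: {A, B, C}
read p: {A, B, D}
read q: {A, B, C}
read q: {A, C}
read p: {A, D}
read p: {A, C, D}
read p: {A, C, D}
read p: {A, C, D}
read p: {A, C, D}
read q: {A, B, C}
read p: {A, B, D}
Reachable ∩ accepting = {A, B} — nonempty.

accepted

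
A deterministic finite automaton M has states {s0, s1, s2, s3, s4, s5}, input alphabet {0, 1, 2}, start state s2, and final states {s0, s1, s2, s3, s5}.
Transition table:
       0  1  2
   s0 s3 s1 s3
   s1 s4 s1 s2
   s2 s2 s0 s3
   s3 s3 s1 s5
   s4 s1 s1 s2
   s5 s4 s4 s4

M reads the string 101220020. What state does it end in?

s2 --1--> s0
s0 --0--> s3
s3 --1--> s1
s1 --2--> s2
s2 --2--> s3
s3 --0--> s3
s3 --0--> s3
s3 --2--> s5
s5 --0--> s4

s4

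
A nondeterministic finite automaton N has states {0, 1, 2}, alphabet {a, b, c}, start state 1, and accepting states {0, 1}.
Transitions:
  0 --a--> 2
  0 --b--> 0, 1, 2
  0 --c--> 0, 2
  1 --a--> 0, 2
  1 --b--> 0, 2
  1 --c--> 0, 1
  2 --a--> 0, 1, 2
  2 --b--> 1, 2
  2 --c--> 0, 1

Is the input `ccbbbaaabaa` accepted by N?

Start: {1}
read c: {0, 1}
read c: {0, 1, 2}
read b: {0, 1, 2}
read b: {0, 1, 2}
read b: {0, 1, 2}
read a: {0, 1, 2}
read a: {0, 1, 2}
read a: {0, 1, 2}
read b: {0, 1, 2}
read a: {0, 1, 2}
read a: {0, 1, 2}
Reachable ∩ accepting = {0, 1} — nonempty.

accepted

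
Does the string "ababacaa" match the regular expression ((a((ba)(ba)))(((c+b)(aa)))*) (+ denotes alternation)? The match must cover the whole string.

Split as ababa·caa: (a((ba)(ba))) matches ababa and (((c+b)(aa)))* matches caa.

yes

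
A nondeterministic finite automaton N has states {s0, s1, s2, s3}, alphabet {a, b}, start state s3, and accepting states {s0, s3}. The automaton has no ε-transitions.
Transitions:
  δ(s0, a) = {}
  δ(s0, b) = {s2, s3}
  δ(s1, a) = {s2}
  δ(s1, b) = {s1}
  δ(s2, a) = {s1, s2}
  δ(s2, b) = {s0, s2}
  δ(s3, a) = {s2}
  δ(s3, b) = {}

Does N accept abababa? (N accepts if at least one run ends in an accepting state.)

rejected

Start: {s3}
read a: {s2}
read b: {s0, s2}
read a: {s1, s2}
read b: {s0, s1, s2}
read a: {s1, s2}
read b: {s0, s1, s2}
read a: {s1, s2}
Reachable ∩ accepting = {} — empty.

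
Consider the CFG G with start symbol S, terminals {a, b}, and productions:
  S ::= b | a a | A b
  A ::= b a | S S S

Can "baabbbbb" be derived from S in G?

yes

S ⇒ Ab ⇒ SSSb ⇒ bSSb ⇒ bAbSb ⇒ bSSSbSb ⇒ baaSSbSb ⇒ baabSbSb ⇒ baabbbSb ⇒ baabbbbb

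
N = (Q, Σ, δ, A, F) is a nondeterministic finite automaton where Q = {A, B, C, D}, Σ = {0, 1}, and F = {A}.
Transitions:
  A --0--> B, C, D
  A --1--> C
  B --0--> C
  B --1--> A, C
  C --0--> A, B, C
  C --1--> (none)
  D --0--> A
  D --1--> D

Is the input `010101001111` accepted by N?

rejected

Start: {A}
read 0: {B, C, D}
read 1: {A, C, D}
read 0: {A, B, C, D}
read 1: {A, C, D}
read 0: {A, B, C, D}
read 1: {A, C, D}
read 0: {A, B, C, D}
read 0: {A, B, C, D}
read 1: {A, C, D}
read 1: {C, D}
read 1: {D}
read 1: {D}
Reachable ∩ accepting = {} — empty.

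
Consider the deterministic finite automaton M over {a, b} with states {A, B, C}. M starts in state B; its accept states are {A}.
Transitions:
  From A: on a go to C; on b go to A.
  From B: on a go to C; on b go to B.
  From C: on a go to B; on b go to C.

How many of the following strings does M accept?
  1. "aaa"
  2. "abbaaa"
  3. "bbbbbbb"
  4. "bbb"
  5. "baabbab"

"aaa": rejected
"abbaaa": rejected
"bbbbbbb": rejected
"bbb": rejected
"baabbab": rejected

0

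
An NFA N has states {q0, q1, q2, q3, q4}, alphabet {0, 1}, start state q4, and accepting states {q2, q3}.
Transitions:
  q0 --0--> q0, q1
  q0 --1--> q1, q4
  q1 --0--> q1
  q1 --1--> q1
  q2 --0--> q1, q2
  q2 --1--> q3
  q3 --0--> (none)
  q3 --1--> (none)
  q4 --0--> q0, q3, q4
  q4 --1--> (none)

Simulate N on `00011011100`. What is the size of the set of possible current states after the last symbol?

1

Start: {q4}
read 0: {q0, q3, q4}
read 0: {q0, q1, q3, q4}
read 0: {q0, q1, q3, q4}
read 1: {q1, q4}
read 1: {q1}
read 0: {q1}
read 1: {q1}
read 1: {q1}
read 1: {q1}
read 0: {q1}
read 0: {q1}
Final reachable set {q1} has 1 state.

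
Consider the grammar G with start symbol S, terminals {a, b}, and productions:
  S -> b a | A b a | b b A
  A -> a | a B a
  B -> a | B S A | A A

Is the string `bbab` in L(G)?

no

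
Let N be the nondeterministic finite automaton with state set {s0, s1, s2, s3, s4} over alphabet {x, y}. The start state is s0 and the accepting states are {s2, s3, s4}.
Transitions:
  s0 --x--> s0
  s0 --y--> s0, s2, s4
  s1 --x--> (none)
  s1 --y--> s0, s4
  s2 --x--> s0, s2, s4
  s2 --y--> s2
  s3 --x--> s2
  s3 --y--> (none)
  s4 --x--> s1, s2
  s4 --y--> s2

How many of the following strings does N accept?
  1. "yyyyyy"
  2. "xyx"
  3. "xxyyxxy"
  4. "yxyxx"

"yyyyyy": accepted
"xyx": accepted
"xxyyxxy": accepted
"yxyxx": accepted

4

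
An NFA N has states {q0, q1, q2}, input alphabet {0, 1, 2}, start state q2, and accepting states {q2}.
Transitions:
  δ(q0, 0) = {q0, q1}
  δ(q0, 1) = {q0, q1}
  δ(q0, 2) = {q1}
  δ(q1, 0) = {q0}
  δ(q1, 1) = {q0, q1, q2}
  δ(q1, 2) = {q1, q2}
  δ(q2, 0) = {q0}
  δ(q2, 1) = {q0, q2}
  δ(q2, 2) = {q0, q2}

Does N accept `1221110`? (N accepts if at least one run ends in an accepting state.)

rejected

Start: {q2}
read 1: {q0, q2}
read 2: {q0, q1, q2}
read 2: {q0, q1, q2}
read 1: {q0, q1, q2}
read 1: {q0, q1, q2}
read 1: {q0, q1, q2}
read 0: {q0, q1}
Reachable ∩ accepting = {} — empty.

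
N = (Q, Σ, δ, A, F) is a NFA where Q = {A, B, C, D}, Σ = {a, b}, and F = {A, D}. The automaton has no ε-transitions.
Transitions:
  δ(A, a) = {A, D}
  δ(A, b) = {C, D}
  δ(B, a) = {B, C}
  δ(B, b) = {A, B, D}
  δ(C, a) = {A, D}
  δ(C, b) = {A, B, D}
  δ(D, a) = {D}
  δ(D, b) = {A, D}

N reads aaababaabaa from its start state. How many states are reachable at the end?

2

Start: {A}
read a: {A, D}
read a: {A, D}
read a: {A, D}
read b: {A, C, D}
read a: {A, D}
read b: {A, C, D}
read a: {A, D}
read a: {A, D}
read b: {A, C, D}
read a: {A, D}
read a: {A, D}
Final reachable set {A, D} has 2 states.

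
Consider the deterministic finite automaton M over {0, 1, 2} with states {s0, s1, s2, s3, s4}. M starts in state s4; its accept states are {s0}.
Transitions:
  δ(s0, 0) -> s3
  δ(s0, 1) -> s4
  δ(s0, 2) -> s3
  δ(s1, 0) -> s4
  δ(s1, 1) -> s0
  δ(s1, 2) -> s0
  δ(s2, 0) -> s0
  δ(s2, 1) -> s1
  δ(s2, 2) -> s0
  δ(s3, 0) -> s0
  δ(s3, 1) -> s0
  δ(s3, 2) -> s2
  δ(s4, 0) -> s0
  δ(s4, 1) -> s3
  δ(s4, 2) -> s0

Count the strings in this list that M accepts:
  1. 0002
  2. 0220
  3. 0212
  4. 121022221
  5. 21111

0002: rejected
0220: accepted
0212: rejected
121022221: rejected
21111: rejected

1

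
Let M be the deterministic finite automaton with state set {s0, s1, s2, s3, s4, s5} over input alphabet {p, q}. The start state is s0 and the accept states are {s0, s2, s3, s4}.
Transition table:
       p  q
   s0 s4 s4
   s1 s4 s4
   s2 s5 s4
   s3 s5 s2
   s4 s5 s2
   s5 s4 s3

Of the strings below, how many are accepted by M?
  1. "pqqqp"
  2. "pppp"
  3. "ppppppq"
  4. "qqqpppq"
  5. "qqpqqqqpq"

3

"pqqqp": rejected
"pppp": rejected
"ppppppq": accepted
"qqqpppq": accepted
"qqpqqqqpq": accepted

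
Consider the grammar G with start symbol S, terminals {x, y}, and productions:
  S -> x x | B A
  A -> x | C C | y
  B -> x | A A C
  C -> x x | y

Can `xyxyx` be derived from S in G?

no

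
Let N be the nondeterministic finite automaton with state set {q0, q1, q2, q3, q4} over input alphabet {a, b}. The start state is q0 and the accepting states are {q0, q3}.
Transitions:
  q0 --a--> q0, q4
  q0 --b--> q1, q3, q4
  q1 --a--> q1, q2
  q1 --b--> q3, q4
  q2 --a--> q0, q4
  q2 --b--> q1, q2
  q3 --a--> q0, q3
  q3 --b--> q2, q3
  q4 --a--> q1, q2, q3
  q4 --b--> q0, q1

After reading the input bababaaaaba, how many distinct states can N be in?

Start: {q0}
read b: {q1, q3, q4}
read a: {q0, q1, q2, q3}
read b: {q1, q2, q3, q4}
read a: {q0, q1, q2, q3, q4}
read b: {q0, q1, q2, q3, q4}
read a: {q0, q1, q2, q3, q4}
read a: {q0, q1, q2, q3, q4}
read a: {q0, q1, q2, q3, q4}
read a: {q0, q1, q2, q3, q4}
read b: {q0, q1, q2, q3, q4}
read a: {q0, q1, q2, q3, q4}
Final reachable set {q0, q1, q2, q3, q4} has 5 states.

5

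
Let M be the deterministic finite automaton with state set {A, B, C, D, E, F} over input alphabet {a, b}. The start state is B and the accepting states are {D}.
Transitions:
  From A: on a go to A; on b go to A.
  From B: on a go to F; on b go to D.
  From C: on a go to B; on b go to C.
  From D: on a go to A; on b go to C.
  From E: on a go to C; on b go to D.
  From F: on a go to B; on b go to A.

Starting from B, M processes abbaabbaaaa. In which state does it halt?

A

B --a--> F
F --b--> A
A --b--> A
A --a--> A
A --a--> A
A --b--> A
A --b--> A
A --a--> A
A --a--> A
A --a--> A
A --a--> A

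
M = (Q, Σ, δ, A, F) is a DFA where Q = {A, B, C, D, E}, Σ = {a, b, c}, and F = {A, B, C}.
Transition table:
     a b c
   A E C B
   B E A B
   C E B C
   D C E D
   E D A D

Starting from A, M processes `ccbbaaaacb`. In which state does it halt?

E

A --c--> B
B --c--> B
B --b--> A
A --b--> C
C --a--> E
E --a--> D
D --a--> C
C --a--> E
E --c--> D
D --b--> E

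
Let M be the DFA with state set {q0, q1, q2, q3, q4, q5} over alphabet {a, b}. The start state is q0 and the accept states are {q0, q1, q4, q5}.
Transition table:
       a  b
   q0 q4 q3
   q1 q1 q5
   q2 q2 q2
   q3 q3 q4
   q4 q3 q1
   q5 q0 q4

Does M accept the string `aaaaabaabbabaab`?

accepted

q0 --a--> q4
q4 --a--> q3
q3 --a--> q3
q3 --a--> q3
q3 --a--> q3
q3 --b--> q4
q4 --a--> q3
q3 --a--> q3
q3 --b--> q4
q4 --b--> q1
q1 --a--> q1
q1 --b--> q5
q5 --a--> q0
q0 --a--> q4
q4 --b--> q1
End in state q1, which is an accepting state.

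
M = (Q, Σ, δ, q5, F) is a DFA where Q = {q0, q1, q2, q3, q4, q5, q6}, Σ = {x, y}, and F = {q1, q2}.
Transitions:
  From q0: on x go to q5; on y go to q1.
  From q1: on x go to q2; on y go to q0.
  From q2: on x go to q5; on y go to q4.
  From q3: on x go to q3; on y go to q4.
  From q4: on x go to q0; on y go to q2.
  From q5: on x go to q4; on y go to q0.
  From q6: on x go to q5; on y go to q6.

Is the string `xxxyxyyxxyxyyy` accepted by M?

q5 --x--> q4
q4 --x--> q0
q0 --x--> q5
q5 --y--> q0
q0 --x--> q5
q5 --y--> q0
q0 --y--> q1
q1 --x--> q2
q2 --x--> q5
q5 --y--> q0
q0 --x--> q5
q5 --y--> q0
q0 --y--> q1
q1 --y--> q0
End in state q0, which is not an accepting state.

rejected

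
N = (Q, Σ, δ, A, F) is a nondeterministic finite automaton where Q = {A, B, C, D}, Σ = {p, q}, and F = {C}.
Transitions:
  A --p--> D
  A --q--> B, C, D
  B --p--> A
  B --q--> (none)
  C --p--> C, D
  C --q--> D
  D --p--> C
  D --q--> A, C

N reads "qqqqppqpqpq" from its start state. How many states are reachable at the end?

3

Start: {A}
read q: {B, C, D}
read q: {A, C, D}
read q: {A, B, C, D}
read q: {A, B, C, D}
read p: {A, C, D}
read p: {C, D}
read q: {A, C, D}
read p: {C, D}
read q: {A, C, D}
read p: {C, D}
read q: {A, C, D}
Final reachable set {A, C, D} has 3 states.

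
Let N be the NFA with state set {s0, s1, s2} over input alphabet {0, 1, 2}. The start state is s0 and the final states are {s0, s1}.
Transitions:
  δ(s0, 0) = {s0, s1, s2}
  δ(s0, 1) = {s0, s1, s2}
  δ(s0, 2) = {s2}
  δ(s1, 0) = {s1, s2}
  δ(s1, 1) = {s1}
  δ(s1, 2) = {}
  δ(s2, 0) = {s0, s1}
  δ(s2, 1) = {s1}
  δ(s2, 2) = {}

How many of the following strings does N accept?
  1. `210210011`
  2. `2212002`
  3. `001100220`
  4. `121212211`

`210210011`: rejected
`2212002`: rejected
`001100220`: rejected
`121212211`: rejected

0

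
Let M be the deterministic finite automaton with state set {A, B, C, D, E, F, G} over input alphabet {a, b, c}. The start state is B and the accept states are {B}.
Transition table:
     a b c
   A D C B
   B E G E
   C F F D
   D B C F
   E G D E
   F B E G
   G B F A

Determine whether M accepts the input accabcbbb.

B --a--> E
E --c--> E
E --c--> E
E --a--> G
G --b--> F
F --c--> G
G --b--> F
F --b--> E
E --b--> D
End in state D, which is not an accepting state.

rejected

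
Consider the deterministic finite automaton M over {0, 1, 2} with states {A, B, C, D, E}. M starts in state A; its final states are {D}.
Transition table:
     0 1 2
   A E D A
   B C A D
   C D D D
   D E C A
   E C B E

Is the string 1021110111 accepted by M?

accepted

A --1--> D
D --0--> E
E --2--> E
E --1--> B
B --1--> A
A --1--> D
D --0--> E
E --1--> B
B --1--> A
A --1--> D
End in state D, which is an accepting state.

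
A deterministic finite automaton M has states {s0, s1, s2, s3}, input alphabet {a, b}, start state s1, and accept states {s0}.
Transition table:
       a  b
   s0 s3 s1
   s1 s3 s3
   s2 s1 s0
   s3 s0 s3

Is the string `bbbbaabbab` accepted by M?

rejected

s1 --b--> s3
s3 --b--> s3
s3 --b--> s3
s3 --b--> s3
s3 --a--> s0
s0 --a--> s3
s3 --b--> s3
s3 --b--> s3
s3 --a--> s0
s0 --b--> s1
End in state s1, which is not an accepting state.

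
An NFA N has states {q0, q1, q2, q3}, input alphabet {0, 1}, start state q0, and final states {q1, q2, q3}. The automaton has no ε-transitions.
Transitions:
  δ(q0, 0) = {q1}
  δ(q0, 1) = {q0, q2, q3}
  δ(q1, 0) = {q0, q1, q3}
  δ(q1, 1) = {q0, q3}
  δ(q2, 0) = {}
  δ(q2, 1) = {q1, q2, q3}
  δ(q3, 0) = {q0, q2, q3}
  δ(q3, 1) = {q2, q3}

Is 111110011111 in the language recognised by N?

Start: {q0}
read 1: {q0, q2, q3}
read 1: {q0, q1, q2, q3}
read 1: {q0, q1, q2, q3}
read 1: {q0, q1, q2, q3}
read 1: {q0, q1, q2, q3}
read 0: {q0, q1, q2, q3}
read 0: {q0, q1, q2, q3}
read 1: {q0, q1, q2, q3}
read 1: {q0, q1, q2, q3}
read 1: {q0, q1, q2, q3}
read 1: {q0, q1, q2, q3}
read 1: {q0, q1, q2, q3}
Reachable ∩ accepting = {q1, q2, q3} — nonempty.

accepted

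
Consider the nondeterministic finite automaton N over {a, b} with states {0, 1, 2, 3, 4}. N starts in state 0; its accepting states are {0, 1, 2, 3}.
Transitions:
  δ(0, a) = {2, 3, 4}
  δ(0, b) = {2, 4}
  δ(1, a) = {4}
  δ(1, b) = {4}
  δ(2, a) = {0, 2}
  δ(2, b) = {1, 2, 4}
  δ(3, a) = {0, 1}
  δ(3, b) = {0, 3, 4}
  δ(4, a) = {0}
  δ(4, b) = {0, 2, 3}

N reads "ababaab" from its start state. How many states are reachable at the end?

Start: {0}
read a: {2, 3, 4}
read b: {0, 1, 2, 3, 4}
read a: {0, 1, 2, 3, 4}
read b: {0, 1, 2, 3, 4}
read a: {0, 1, 2, 3, 4}
read a: {0, 1, 2, 3, 4}
read b: {0, 1, 2, 3, 4}
Final reachable set {0, 1, 2, 3, 4} has 5 states.

5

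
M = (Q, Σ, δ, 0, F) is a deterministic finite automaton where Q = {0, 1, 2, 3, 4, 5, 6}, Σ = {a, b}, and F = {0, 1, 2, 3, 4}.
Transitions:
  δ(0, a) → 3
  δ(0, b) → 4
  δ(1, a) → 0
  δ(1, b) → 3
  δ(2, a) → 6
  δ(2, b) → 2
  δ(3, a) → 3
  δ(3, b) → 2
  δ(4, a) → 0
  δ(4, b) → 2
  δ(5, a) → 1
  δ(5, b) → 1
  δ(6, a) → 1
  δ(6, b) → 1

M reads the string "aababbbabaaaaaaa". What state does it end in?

3

0 --a--> 3
3 --a--> 3
3 --b--> 2
2 --a--> 6
6 --b--> 1
1 --b--> 3
3 --b--> 2
2 --a--> 6
6 --b--> 1
1 --a--> 0
0 --a--> 3
3 --a--> 3
3 --a--> 3
3 --a--> 3
3 --a--> 3
3 --a--> 3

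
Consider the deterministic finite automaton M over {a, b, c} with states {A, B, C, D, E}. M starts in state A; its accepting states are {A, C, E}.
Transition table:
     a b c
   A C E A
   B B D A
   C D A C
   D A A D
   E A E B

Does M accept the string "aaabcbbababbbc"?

A --a--> C
C --a--> D
D --a--> A
A --b--> E
E --c--> B
B --b--> D
D --b--> A
A --a--> C
C --b--> A
A --a--> C
C --b--> A
A --b--> E
E --b--> E
E --c--> B
End in state B, which is not an accepting state.

rejected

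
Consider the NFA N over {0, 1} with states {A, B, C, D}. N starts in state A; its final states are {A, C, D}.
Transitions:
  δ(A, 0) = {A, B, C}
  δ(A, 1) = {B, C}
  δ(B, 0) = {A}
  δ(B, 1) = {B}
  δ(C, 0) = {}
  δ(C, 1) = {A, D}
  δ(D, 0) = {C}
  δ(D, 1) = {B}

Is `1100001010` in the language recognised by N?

accepted

Start: {A}
read 1: {B, C}
read 1: {A, B, D}
read 0: {A, B, C}
read 0: {A, B, C}
read 0: {A, B, C}
read 0: {A, B, C}
read 1: {A, B, C, D}
read 0: {A, B, C}
read 1: {A, B, C, D}
read 0: {A, B, C}
Reachable ∩ accepting = {A, C} — nonempty.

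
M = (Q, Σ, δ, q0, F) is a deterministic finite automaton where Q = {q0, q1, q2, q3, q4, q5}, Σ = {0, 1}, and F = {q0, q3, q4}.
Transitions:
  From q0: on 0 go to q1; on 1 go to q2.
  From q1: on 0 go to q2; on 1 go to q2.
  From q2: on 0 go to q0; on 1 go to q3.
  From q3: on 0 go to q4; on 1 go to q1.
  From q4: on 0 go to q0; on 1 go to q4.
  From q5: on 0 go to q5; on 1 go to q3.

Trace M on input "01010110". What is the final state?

q0 --0--> q1
q1 --1--> q2
q2 --0--> q0
q0 --1--> q2
q2 --0--> q0
q0 --1--> q2
q2 --1--> q3
q3 --0--> q4

q4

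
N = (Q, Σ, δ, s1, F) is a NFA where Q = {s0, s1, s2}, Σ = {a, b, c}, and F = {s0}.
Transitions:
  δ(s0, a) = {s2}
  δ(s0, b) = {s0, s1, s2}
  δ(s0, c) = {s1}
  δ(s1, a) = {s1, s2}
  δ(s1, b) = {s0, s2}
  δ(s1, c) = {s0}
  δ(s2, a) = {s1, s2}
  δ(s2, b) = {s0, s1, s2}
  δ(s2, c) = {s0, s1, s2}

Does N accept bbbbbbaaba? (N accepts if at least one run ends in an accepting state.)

rejected

Start: {s1}
read b: {s0, s2}
read b: {s0, s1, s2}
read b: {s0, s1, s2}
read b: {s0, s1, s2}
read b: {s0, s1, s2}
read b: {s0, s1, s2}
read a: {s1, s2}
read a: {s1, s2}
read b: {s0, s1, s2}
read a: {s1, s2}
Reachable ∩ accepting = {} — empty.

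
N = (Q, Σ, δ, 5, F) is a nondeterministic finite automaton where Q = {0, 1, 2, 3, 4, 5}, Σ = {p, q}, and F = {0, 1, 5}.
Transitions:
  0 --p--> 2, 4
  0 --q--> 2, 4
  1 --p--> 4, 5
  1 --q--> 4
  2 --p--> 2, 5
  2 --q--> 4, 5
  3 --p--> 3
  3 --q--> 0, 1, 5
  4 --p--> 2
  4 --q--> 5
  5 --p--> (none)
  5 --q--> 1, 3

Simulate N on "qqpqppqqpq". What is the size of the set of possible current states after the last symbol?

Start: {5}
read q: {1, 3}
read q: {0, 1, 4, 5}
read p: {2, 4, 5}
read q: {1, 3, 4, 5}
read p: {2, 3, 4, 5}
read p: {2, 3, 5}
read q: {0, 1, 3, 4, 5}
read q: {0, 1, 2, 3, 4, 5}
read p: {2, 3, 4, 5}
read q: {0, 1, 3, 4, 5}
Final reachable set {0, 1, 3, 4, 5} has 5 states.

5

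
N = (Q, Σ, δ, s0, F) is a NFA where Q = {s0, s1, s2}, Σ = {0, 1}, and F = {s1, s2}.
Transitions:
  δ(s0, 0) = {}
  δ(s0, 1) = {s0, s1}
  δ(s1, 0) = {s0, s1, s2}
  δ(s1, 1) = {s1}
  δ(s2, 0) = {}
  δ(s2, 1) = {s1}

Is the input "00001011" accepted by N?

Start: {s0}
read 0: {}
The reachable set is empty and stays empty for the remaining 7 symbols.
Reachable ∩ accepting = {} — empty.

rejected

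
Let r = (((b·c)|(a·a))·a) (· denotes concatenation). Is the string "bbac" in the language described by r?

no

No split of bbac into u·v has ((b·c)|(a·a)) matching u and a matching v.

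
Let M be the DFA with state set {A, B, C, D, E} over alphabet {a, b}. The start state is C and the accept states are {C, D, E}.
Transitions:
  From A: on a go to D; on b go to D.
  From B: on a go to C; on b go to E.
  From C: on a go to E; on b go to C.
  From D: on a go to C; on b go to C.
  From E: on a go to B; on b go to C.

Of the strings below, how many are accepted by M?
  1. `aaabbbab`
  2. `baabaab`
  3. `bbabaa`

2

`aaabbbab`: accepted
`baabaab`: accepted
`bbabaa`: rejected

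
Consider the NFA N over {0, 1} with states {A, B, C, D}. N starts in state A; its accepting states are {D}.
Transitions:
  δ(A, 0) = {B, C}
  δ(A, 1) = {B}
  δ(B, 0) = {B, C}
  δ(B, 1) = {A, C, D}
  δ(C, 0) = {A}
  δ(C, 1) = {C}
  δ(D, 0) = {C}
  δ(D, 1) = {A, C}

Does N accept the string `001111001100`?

Start: {A}
read 0: {B, C}
read 0: {A, B, C}
read 1: {A, B, C, D}
read 1: {A, B, C, D}
read 1: {A, B, C, D}
read 1: {A, B, C, D}
read 0: {A, B, C}
read 0: {A, B, C}
read 1: {A, B, C, D}
read 1: {A, B, C, D}
read 0: {A, B, C}
read 0: {A, B, C}
Reachable ∩ accepting = {} — empty.

rejected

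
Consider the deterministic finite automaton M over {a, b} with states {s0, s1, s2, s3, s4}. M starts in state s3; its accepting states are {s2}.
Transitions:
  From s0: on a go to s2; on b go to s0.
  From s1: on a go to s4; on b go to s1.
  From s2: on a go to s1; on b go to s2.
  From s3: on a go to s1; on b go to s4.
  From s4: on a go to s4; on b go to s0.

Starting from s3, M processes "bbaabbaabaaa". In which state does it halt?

s3 --b--> s4
s4 --b--> s0
s0 --a--> s2
s2 --a--> s1
s1 --b--> s1
s1 --b--> s1
s1 --a--> s4
s4 --a--> s4
s4 --b--> s0
s0 --a--> s2
s2 --a--> s1
s1 --a--> s4

s4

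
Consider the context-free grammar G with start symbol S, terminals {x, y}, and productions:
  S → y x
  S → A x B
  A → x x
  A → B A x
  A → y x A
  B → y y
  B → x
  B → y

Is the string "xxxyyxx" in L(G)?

no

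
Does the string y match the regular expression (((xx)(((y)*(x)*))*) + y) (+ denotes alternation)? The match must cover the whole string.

yes

The right alternative y matches y.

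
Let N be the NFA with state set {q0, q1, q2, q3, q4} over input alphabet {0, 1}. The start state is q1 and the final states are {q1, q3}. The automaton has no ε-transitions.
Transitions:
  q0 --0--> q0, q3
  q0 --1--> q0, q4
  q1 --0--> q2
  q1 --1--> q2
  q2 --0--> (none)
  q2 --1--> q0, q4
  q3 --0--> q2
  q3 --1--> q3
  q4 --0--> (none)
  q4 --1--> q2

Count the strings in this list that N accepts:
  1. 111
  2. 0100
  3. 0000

111: rejected
0100: accepted
0000: rejected

1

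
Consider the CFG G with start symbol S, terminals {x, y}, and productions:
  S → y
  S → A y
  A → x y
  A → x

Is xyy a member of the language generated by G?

yes

S ⇒ Ay ⇒ xyy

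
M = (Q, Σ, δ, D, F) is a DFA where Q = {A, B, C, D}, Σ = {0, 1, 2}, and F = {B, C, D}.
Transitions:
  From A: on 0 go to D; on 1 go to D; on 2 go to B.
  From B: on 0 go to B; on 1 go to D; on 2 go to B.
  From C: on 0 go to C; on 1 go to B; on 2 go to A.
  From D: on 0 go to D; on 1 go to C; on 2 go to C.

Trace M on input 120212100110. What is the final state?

B

D --1--> C
C --2--> A
A --0--> D
D --2--> C
C --1--> B
B --2--> B
B --1--> D
D --0--> D
D --0--> D
D --1--> C
C --1--> B
B --0--> B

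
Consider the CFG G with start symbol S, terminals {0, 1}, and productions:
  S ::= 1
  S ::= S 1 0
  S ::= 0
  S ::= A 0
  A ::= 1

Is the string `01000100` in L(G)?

no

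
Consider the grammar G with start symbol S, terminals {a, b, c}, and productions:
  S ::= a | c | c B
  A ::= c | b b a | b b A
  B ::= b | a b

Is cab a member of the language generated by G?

S ⇒ cB ⇒ cab

yes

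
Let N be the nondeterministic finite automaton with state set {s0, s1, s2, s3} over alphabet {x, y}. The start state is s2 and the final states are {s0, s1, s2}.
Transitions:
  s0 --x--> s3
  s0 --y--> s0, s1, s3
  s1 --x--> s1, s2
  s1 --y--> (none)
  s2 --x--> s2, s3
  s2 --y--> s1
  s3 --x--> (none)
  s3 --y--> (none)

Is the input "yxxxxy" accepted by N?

accepted

Start: {s2}
read y: {s1}
read x: {s1, s2}
read x: {s1, s2, s3}
read x: {s1, s2, s3}
read x: {s1, s2, s3}
read y: {s1}
Reachable ∩ accepting = {s1} — nonempty.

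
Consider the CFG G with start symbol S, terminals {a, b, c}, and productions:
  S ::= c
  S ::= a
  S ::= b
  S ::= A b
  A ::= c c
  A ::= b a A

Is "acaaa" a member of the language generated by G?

no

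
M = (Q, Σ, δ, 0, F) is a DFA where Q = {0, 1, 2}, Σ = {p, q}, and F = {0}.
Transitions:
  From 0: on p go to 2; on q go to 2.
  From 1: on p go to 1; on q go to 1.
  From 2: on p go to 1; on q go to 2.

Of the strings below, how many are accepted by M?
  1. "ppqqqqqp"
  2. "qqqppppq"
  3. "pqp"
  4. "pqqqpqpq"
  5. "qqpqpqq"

"ppqqqqqp": rejected
"qqqppppq": rejected
"pqp": rejected
"pqqqpqpq": rejected
"qqpqpqq": rejected

0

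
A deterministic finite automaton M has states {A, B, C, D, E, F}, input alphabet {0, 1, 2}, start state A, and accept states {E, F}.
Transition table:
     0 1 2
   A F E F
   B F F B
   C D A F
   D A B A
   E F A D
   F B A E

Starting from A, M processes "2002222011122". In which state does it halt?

A

A --2--> F
F --0--> B
B --0--> F
F --2--> E
E --2--> D
D --2--> A
A --2--> F
F --0--> B
B --1--> F
F --1--> A
A --1--> E
E --2--> D
D --2--> A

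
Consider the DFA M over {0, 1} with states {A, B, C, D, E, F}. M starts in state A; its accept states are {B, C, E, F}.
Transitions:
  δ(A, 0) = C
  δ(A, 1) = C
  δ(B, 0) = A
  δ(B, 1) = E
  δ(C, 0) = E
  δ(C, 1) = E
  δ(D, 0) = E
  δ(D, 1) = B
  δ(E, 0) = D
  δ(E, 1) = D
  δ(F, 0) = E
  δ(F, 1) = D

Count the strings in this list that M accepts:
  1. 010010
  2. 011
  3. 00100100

010010: accepted
011: rejected
00100100: accepted

2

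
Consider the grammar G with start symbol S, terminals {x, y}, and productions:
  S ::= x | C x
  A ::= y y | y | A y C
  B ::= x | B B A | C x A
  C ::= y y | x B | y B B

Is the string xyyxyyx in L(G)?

S ⇒ Cx ⇒ xBx ⇒ xCxAx ⇒ xyyxAx ⇒ xyyxyyx

yes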